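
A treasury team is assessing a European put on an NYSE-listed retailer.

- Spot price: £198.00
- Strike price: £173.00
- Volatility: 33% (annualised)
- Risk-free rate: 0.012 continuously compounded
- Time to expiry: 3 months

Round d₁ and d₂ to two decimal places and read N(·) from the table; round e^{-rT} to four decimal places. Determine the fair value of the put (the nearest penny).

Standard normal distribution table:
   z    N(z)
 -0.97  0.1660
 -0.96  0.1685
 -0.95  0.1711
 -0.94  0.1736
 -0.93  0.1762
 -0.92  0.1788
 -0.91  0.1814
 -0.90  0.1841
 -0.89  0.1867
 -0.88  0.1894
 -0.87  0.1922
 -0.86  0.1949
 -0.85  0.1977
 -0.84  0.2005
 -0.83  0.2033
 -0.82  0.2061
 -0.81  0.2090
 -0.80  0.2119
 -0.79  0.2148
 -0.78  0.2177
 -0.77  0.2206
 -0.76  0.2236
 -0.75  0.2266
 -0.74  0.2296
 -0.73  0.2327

T = 0.25;  σ√T = 0.1650
ln(S/K) + (r + σ²/2)T = ln(198/173) + (0.012 + 0.33²/2)·0.25 = 0.1350 + 0.0166 = 0.1516
d₁ = 0.1516 / 0.1650 = 0.9187 which rounds to 0.92
d₂ = d₁ − σ√T = 0.9187 − 0.1650 = 0.7537 which rounds to 0.75
exp(−rT) = exp(−0.012·0.25) = 0.9970
N(−d₂) = N(-0.75) = 0.2266;  N(−d₁) = N(-0.92) = 0.1788
P = 173·0.9970·0.2266 − 198·0.1788 = 39.0842 − 35.4024 = 3.6818

£3.68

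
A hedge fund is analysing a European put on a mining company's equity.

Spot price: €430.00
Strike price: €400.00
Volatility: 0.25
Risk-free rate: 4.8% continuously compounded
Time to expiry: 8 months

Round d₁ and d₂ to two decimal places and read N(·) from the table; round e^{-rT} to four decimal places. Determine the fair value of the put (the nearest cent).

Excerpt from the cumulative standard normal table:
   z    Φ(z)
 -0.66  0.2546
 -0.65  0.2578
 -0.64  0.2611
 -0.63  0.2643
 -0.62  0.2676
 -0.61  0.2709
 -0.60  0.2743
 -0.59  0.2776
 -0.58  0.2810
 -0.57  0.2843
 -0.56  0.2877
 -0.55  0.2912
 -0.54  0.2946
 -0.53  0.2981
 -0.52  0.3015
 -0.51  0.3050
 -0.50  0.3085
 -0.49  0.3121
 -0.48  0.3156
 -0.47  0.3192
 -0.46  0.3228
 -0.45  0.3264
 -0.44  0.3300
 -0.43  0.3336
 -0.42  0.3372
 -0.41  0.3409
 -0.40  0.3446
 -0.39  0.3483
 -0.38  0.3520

€15.58

σ√T = 0.25 × 0.8165 = 0.2041
d₁ = [ln(430/400) + (0.048 + 0.25²/2)·0.6667] / 0.2041 = [0.0723 + 0.0528] / 0.2041 = 0.6131 ⇒ 0.61
d₂ = d₁ − σ√T = 0.6131 − 0.2041 = 0.4090 ⇒ 0.41
exp(−rT) = exp(−0.048·0.6667) = 0.9685
N(−d₂) = N(-0.41) = 0.3409;  N(−d₁) = N(-0.61) = 0.2709
P = 400·0.9685·0.3409 − 430·0.2709 = 132.0647 − 116.4870 = 15.5777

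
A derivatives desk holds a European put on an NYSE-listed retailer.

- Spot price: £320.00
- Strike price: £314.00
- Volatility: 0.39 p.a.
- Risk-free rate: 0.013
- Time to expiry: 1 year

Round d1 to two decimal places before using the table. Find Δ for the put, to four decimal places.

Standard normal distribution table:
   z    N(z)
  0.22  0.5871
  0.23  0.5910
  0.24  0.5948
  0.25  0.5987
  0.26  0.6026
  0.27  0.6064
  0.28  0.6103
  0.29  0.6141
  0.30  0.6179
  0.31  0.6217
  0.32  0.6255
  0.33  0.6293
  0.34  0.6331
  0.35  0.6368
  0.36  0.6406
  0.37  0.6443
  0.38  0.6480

σ√T = 0.39·√1 = 0.3900
ln(S/K) + (r + σ²/2)T = ln(320/314) + (0.013 + 0.39²/2)·1 = 0.0189 + 0.0891 = 0.1080
d₁ = 0.1080 / 0.3900 = 0.2769 → 0.28
N(d₁) = N(0.28) = 0.6103
Δ_put = N(d₁) − 1 = 0.6103 − 1 = -0.3897

-0.3897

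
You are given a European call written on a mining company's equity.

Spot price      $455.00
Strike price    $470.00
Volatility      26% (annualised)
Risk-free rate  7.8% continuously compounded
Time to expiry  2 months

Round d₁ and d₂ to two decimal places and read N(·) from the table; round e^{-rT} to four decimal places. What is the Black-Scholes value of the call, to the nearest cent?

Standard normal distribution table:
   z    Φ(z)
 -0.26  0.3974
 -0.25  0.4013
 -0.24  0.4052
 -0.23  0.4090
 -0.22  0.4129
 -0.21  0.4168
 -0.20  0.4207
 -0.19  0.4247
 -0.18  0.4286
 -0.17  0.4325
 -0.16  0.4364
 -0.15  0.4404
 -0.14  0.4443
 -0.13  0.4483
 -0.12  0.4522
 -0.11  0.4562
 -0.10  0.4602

σ√T = 0.26 × 0.4082 = 0.1061
d₁ = [ln(455/470) + (0.078 + ½·0.26²)·0.1667] / (σ√T) = (-0.0324 + 0.0186) / 0.1061 = -0.1300 ⇒ -0.13
d₂ = -0.1300 − 0.1061 = -0.2362 ⇒ -0.24
exp(−rT) = exp(−0.078·0.1667) = 0.9871
N(d₁) = N(-0.13) = 0.4483;  N(d₂) = N(-0.24) = 0.4052
C = 455·0.4483 − 470·0.9871·0.4052 = 203.9765 − 187.9873 = 15.9892

$15.99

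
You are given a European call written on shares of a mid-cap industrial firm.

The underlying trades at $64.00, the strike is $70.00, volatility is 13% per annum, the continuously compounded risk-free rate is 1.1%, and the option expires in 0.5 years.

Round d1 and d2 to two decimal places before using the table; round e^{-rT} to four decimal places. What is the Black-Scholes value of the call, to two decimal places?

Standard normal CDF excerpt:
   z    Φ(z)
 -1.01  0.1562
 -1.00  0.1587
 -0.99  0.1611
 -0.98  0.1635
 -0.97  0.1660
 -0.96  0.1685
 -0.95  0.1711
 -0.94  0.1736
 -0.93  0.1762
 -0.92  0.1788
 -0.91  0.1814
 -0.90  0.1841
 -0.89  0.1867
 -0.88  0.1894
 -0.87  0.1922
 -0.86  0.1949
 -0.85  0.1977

$0.57

T = 0.5;  σ√T = 0.0919
ln(S/K) + (r + σ²/2)T = ln(64/70) + (0.011 + 0.13²/2)·0.5 = -0.0896 + 0.0097 = -0.0799
d₁ = -0.0799 / 0.0919 = -0.8691 which rounds to -0.87
d₂ = d₁ − σ√T = -0.8691 − 0.0919 = -0.9610 which rounds to -0.96
exp(−rT) = exp(−0.011·0.5) = 0.9945
N(d₁) = N(-0.87) = 0.1922;  N(d₂) = N(-0.96) = 0.1685
C = 64·0.1922 − 70·0.9945·0.1685 = 12.3008 − 11.7301 = 0.5707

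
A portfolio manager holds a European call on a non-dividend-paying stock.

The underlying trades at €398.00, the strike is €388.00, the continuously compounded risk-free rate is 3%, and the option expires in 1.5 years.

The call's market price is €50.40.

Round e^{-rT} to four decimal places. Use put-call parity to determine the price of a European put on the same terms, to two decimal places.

€23.33

exp(−rT) = exp(−0.03·1.5) = 0.9560
Put-call parity: C − P = S − K·e^(−rT) = 398 − 388·0.9560 = 398 − 370.9280 = 27.0720
P = C − (C − P) = 50.40 − (27.0720) = 23.3280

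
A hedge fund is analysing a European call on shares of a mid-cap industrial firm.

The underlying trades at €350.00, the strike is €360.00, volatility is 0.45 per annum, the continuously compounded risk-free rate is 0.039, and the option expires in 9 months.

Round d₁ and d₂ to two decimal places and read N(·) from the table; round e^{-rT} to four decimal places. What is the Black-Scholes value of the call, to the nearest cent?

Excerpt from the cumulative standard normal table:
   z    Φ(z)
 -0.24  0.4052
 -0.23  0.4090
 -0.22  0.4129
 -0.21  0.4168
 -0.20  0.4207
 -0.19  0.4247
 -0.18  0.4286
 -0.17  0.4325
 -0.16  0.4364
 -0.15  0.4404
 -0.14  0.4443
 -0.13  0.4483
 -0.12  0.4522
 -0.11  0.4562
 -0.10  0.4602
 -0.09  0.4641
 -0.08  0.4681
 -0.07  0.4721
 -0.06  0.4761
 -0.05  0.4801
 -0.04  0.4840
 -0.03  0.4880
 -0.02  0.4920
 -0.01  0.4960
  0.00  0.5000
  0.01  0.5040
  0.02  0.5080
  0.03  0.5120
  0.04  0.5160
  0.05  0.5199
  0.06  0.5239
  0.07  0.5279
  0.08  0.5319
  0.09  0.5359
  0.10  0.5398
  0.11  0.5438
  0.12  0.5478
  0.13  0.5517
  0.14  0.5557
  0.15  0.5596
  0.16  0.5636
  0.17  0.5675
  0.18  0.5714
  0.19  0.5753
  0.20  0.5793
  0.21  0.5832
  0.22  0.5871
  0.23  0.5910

€54.27

T = 0.75;  σ√T = 0.3897
d₁ = [ln(350/360) + (0.039 + 0.45²/2)·0.75] / 0.3897 = [-0.0282 + 0.1052] / 0.3897 = 0.1976 → 0.20
d₂ = d₁ − σ√T = 0.1976 − 0.3897 = -0.1921 → -0.19
exp(−rT) = exp(−0.039·0.75) = 0.9712
N(d₁) = N(0.20) = 0.5793;  N(d₂) = N(-0.19) = 0.4247
C = 350·0.5793 − 360·0.9712·0.4247 = 202.7550 − 148.4887 = 54.2663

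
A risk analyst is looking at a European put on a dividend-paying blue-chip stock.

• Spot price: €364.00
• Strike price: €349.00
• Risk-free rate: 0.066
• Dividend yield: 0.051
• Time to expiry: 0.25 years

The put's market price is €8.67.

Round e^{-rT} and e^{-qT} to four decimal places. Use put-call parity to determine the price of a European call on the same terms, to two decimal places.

e^(−qT) = e^(−0.051·0.25) = 0.9873;  e^(−rT) = e^(−0.066·0.25) = 0.9836
Put-call parity: C − P = S·e^(−qT) − K·e^(−rT) = 364·0.9873 − 349·0.9836 = 359.3772 − 343.2764 = 16.1008
C = P + (C − P) = 8.67 + (16.1008) = 24.7708

€24.77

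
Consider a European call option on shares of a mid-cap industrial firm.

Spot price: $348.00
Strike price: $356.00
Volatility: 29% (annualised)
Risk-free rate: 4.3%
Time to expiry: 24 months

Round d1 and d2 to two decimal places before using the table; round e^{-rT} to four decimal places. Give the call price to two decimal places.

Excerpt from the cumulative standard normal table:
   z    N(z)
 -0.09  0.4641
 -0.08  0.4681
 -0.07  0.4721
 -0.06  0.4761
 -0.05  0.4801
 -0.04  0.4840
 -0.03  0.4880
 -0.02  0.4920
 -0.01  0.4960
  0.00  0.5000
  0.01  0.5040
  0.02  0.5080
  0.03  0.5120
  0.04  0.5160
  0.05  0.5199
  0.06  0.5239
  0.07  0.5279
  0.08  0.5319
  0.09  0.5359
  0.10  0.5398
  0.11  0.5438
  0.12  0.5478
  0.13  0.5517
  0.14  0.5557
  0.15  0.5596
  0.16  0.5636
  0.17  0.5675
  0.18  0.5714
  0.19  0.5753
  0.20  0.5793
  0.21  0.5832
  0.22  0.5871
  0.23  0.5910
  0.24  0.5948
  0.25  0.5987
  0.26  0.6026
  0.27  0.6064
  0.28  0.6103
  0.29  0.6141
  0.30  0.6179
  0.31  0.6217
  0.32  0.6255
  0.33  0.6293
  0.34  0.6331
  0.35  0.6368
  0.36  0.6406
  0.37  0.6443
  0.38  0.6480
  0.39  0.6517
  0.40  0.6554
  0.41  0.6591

$66.10

σ√T = 0.29 × 1.4142 = 0.4101
d₁ = [ln(348/356) + (0.043 + 0.29²/2)·2] / 0.4101 = [-0.0227 + 0.1701] / 0.4101 = 0.3593 ≈ 0.36
d₂ = d₁ − σ√T = 0.3593 − 0.4101 = -0.0508 ≈ -0.05
exp(−rT) = exp(−0.043·2) = 0.9176
N(d₁) = N(0.36) = 0.6406;  N(d₂) = N(-0.05) = 0.4801
C = 348·0.6406 − 356·0.9176·0.4801 = 222.9288 − 156.8322 = 66.0966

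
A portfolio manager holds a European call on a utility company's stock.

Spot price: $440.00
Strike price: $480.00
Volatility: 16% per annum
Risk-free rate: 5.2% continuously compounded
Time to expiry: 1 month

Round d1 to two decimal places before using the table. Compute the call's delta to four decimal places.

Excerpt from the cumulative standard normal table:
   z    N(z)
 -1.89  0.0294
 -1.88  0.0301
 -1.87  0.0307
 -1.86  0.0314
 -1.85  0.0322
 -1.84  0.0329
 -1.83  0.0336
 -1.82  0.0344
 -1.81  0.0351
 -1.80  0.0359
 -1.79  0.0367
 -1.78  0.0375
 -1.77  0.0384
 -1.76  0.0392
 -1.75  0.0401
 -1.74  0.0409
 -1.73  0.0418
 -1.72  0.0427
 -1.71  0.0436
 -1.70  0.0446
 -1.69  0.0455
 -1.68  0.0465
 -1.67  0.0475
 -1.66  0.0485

T = 0.08333;  σ√T = 0.0462
d₁ = [ln(440/480) + (0.052 + ½·0.16²)·0.08333] / (σ√T) = (-0.0870 + 0.0054) / 0.0462 = -1.7669 → -1.77
N(d₁) = N(-1.77) = 0.0384
Δ_call = N(d₁) = 0.0384

0.0384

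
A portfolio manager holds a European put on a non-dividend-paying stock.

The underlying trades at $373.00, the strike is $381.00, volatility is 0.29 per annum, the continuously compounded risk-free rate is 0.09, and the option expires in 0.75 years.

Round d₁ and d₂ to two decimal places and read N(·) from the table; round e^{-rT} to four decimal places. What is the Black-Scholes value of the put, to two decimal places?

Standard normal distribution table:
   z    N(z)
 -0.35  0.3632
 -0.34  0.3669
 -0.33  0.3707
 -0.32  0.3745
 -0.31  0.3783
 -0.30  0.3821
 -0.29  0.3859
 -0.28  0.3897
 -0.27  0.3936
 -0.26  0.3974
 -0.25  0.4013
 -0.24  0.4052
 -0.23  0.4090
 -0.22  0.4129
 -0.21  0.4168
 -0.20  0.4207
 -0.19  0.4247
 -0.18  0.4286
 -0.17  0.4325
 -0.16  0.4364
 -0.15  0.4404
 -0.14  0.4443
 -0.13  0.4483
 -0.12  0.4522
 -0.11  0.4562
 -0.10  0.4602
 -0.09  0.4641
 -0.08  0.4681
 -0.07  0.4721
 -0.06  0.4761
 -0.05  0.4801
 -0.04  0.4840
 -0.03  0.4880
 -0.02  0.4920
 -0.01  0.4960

σ√T = 0.29 × 0.8660 = 0.2511
d₁ = [ln(373/381) + (0.09 + ½·0.29²)·0.75] / (σ√T) = (-0.0212 + 0.0990) / 0.2511 = 0.3098 ≈ 0.31
d₂ = 0.3098 − 0.2511 = 0.0587 ≈ 0.06
exp(−rT) = exp(−0.09·0.75) = 0.9347
N(−d₂) = N(-0.06) = 0.4761;  N(−d₁) = N(-0.31) = 0.3783
P = 381·0.9347·0.4761 − 373·0.3783 = 169.5491 − 141.1059 = 28.4432

$28.44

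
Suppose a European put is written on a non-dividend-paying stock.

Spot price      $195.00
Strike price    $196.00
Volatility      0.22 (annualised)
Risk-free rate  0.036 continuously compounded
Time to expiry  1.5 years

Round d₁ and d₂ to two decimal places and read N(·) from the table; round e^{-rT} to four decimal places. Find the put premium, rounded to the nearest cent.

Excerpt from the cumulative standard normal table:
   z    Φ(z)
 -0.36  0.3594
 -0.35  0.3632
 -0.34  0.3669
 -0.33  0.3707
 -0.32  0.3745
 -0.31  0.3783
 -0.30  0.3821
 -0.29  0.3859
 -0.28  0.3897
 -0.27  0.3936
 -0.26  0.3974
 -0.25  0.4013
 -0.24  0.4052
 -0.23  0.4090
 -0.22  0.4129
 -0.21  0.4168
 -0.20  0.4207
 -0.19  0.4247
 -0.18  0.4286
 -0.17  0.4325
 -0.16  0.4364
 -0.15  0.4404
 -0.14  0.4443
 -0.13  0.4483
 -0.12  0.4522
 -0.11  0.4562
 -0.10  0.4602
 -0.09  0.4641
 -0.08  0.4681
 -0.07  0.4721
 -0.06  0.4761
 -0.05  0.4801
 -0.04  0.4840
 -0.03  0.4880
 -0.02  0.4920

$16.12

σ√T = 0.22·√1.5 = 0.2694
d₁ = [ln(195/196) + (0.036 + 0.22²/2)·1.5] / 0.2694 = [-0.0051 + 0.0903] / 0.2694 = 0.3162 ≈ 0.32
d₂ = d₁ − σ√T = 0.3162 − 0.2694 = 0.0467 ≈ 0.05
exp(−rT) = exp(−0.036·1.5) = 0.9474
P = 196·0.9474·N(-0.05) − 195·N(-0.32) = 196·0.9474·0.4801 − 195·0.3745 = 89.1500 − 73.0275 = 16.1225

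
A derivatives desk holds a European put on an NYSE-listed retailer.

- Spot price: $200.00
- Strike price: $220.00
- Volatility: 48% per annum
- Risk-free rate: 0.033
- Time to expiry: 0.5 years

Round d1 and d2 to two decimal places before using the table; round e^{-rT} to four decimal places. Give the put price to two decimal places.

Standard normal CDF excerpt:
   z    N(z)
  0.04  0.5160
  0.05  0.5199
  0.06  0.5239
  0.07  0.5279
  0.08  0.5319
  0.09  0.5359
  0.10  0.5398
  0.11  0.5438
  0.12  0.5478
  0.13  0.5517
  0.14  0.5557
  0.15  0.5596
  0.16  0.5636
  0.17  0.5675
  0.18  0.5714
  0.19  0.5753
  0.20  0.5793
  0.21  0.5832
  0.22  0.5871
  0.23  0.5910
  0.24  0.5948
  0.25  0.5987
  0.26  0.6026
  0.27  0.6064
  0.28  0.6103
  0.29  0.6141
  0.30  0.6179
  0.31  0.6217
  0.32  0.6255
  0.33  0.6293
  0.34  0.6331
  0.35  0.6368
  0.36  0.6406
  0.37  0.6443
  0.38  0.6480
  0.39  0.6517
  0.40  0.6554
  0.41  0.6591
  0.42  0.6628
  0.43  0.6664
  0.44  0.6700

T = 0.5;  σ√T = 0.3394
d₁ = [ln(200/220) + (0.033 + 0.48²/2)·0.5] / 0.3394 = [-0.0953 + 0.0741] / 0.3394 = -0.0625 which rounds to -0.06
d₂ = d₁ − σ√T = -0.0625 − 0.3394 = -0.4019 which rounds to -0.40
e^(−rT) = e^(−0.033·0.5) = 0.9836
N(−d₂) = N(0.40) = 0.6554;  N(−d₁) = N(0.06) = 0.5239
P = 220·0.9836·0.6554 − 200·0.5239 = 141.8233 − 104.7800 = 37.0433

$37.04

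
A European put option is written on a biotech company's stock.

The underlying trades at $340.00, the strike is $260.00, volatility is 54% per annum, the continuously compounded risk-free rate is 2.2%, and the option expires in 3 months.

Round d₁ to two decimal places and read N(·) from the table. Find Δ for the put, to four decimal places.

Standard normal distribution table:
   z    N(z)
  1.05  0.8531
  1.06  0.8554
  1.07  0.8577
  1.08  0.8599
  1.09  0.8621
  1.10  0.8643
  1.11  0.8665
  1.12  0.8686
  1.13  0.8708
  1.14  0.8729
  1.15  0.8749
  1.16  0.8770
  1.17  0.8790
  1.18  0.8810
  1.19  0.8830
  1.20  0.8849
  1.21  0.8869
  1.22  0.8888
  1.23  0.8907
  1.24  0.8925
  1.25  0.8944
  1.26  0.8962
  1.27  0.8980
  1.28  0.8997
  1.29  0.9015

T = 0.25;  σ√T = 0.2700
d₁ = [ln(340/260) + (0.022 + 0.54²/2)·0.25] / 0.2700 = [0.2683 + 0.0420] / 0.2700 = 1.1489 ⇒ 1.15
N(d₁) = N(1.15) = 0.8749
Δ_put = N(d₁) − 1 = 0.8749 − 1 = -0.1251

-0.1251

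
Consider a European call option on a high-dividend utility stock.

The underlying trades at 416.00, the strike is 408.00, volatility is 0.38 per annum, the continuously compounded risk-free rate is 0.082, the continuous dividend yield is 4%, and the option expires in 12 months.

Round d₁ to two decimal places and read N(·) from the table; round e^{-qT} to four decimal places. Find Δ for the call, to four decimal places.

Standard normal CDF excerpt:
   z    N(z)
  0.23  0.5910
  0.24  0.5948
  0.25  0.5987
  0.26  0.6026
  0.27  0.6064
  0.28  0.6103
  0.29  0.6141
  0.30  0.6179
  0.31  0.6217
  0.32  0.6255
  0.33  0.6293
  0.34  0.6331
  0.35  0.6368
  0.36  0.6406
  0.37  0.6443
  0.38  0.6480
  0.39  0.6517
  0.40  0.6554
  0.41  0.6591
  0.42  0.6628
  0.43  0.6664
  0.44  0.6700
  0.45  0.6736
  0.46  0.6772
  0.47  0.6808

0.6118

T = 1;  σ√T = 0.3800
ln(S/K) + (r − q + σ²/2)T = ln(416/408) + (0.082 − 0.04 + 0.38²/2)·1 = 0.0194 + 0.1142 = 0.1336
d₁ = 0.1336 / 0.3800 = 0.3516 ⇒ 0.35
N(d₁) = N(0.35) = 0.6368
Δ_call = e^(−qT)·N(d₁) = 0.9608·0.6368 = 0.6118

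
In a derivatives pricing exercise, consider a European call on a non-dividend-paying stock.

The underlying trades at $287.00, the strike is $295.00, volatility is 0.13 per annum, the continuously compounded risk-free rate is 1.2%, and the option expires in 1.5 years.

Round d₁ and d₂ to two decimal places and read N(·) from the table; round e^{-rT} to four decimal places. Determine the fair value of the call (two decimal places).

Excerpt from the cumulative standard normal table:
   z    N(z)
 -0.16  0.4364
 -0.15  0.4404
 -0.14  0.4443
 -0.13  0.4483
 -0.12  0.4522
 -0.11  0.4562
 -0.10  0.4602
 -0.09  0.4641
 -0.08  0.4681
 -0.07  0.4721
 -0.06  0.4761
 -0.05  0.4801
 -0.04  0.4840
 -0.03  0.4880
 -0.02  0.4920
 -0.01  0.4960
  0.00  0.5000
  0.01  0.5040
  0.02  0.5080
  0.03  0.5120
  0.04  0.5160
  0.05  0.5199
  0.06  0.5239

$17.06

T = 1.5;  σ√T = 0.1592
d₁ = [ln(287/295) + (0.012 + 0.13²/2)·1.5] / 0.1592 = [-0.0275 + 0.0307] / 0.1592 = 0.0200 → 0.02
d₂ = d₁ − σ√T = 0.0200 − 0.1592 = -0.1392 → -0.14
e^(−rT) = e^(−0.012·1.5) = 0.9822
C = 287·N(0.02) − 295·0.9822·N(-0.14) = 287·0.5080 − 295·0.9822·0.4443 = 145.7960 − 128.7355 = 17.0605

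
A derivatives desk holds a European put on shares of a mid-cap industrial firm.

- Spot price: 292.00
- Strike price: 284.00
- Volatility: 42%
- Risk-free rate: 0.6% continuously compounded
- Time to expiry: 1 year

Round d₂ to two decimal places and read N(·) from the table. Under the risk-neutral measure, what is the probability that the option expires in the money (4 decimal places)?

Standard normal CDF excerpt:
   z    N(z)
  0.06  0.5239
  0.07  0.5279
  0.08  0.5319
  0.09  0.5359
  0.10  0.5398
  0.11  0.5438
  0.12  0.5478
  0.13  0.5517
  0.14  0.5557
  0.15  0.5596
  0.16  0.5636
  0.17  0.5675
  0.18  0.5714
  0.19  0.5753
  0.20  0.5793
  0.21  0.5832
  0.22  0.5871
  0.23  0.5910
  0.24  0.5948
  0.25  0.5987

0.5517

T = 1;  σ√T = 0.4200
d₁ = [ln(292/284) + (0.006 + ½·0.42²)·1] / (σ√T) = (0.0278 + 0.0942) / 0.4200 = 0.2904 ≈ 0.29
d₂ = 0.2904 − 0.4200 = -0.1296 ≈ -0.13
Risk-neutral Pr[S_T < K] = N(−d₂) = N(0.13) = 0.5517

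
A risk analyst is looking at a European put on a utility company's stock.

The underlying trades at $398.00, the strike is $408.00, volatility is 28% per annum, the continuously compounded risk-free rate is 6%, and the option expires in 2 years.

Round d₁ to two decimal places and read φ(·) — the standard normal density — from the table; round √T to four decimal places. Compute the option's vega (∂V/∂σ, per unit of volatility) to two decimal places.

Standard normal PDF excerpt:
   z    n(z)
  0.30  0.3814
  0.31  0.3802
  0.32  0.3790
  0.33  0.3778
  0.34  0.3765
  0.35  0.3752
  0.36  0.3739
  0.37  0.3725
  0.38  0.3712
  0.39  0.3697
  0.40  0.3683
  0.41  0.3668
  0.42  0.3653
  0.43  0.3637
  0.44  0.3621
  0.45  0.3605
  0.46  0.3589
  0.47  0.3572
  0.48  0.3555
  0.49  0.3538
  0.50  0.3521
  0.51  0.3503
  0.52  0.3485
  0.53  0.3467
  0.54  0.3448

T = 2;  σ√T = 0.3960
d₁ = [ln(398/408) + (0.06 + ½·0.28²)·2] / (σ√T) = (-0.0248 + 0.1984) / 0.3960 = 0.4384 → 0.44
√T = √2 = 1.4142
φ(d₁) = φ(0.44) = 0.3621
vega = S·φ(d₁)·√T = 398·0.3621·1.4142 = 203.8086

203.81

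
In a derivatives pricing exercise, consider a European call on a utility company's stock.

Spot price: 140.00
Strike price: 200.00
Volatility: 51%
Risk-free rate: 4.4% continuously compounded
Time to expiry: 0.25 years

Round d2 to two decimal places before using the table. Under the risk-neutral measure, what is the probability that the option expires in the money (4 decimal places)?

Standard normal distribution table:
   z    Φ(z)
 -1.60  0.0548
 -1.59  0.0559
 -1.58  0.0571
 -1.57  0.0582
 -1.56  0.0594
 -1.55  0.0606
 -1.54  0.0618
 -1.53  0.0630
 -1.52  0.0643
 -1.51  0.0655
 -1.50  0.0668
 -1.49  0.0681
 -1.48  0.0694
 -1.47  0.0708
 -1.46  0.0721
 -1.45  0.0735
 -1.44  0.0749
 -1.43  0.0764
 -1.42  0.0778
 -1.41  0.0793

T = 0.25;  σ√T = 0.2550
d₁ = [ln(140/200) + (0.044 + 0.51²/2)·0.25] / 0.2550 = [-0.3567 + 0.0435] / 0.2550 = -1.2281 → -1.23
d₂ = d₁ − σ√T = -1.2281 − 0.2550 = -1.4831 → -1.48
Risk-neutral Pr[S_T > K] = N(d₂) = N(-1.48) = 0.0694

0.0694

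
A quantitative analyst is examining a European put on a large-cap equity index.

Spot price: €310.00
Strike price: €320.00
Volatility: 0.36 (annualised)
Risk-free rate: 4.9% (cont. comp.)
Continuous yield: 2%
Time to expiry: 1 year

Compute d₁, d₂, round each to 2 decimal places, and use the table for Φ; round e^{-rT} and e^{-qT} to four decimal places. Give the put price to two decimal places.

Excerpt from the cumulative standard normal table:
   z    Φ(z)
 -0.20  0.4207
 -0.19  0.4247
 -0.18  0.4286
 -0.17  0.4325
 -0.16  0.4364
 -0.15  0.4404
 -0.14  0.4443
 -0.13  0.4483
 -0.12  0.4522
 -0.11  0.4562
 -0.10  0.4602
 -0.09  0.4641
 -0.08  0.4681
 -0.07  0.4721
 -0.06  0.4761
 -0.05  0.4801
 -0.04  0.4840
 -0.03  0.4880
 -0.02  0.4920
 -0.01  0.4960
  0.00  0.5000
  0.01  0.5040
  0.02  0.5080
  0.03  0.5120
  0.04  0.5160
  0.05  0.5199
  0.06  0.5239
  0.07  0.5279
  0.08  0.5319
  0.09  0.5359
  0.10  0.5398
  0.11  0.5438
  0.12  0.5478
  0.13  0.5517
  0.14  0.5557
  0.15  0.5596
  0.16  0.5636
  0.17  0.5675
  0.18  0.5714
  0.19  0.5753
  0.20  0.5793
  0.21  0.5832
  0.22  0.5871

€43.88

T = 1;  σ√T = 0.3600
d₁ = [ln(310/320) + (0.049 − 0.02 + ½·0.36²)·1] / (σ√T) = (-0.0317 + 0.0938) / 0.3600 = 0.1724 which rounds to 0.17
d₂ = 0.1724 − 0.3600 = -0.1876 which rounds to -0.19
exp(−qT) = exp(−0.02·1) = 0.9802;  exp(−rT) = exp(−0.049·1) = 0.9522
P = 320·0.9522·N(0.19) − 310·0.9802·N(-0.17) = 320·0.9522·0.5753 − 310·0.9802·0.4325 = 175.2962 − 131.4203 = 43.8759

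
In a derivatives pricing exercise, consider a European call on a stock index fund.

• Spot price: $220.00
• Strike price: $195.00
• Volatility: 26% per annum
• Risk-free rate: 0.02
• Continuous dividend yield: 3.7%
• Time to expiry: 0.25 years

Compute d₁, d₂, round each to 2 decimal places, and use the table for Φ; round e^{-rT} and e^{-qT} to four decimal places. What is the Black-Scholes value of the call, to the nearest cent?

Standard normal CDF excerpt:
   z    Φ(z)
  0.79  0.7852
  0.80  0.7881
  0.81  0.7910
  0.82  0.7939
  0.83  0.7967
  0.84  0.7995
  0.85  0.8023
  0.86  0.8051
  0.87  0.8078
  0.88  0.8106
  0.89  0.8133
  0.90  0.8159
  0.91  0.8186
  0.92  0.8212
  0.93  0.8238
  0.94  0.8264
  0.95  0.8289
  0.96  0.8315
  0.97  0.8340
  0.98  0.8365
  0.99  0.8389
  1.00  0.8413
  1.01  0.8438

T = 0.25;  σ√T = 0.1300
d₁ = [ln(220/195) + (0.02 − 0.037 + 0.26²/2)·0.25] / 0.1300 = [0.1206 + 0.0042] / 0.1300 = 0.9602 → 0.96
d₂ = d₁ − σ√T = 0.9602 − 0.1300 = 0.8302 → 0.83
exp(−qT) = exp(−0.037·0.25) = 0.9908;  exp(−rT) = exp(−0.02·0.25) = 0.9950
N(d₁) = N(0.96) = 0.8315;  N(d₂) = N(0.83) = 0.7967
C = 220·0.9908·0.8315 − 195·0.9950·0.7967 = 181.2470 − 154.5797 = 26.6673

$26.67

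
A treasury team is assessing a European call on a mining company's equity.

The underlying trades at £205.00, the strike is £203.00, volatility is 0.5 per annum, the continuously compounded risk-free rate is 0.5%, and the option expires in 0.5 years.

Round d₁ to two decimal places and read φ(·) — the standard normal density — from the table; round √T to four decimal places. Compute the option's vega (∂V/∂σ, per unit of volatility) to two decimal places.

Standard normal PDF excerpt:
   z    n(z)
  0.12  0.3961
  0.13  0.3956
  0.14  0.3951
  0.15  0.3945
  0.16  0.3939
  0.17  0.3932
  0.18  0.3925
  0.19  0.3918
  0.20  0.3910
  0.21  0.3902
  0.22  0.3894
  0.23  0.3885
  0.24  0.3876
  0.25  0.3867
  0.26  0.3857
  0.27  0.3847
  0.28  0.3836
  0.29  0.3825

56.56

σ√T = 0.5·√0.5 = 0.3536
ln(S/K) + (r + σ²/2)T = ln(205/203) + (0.005 + 0.5²/2)·0.5 = 0.0098 + 0.0650 = 0.0748
d₁ = 0.0748 / 0.3536 = 0.2116 ≈ 0.21
√T = √0.5 = 0.7071
φ(d₁) = φ(0.21) = 0.3902
vega = S·φ(d₁)·√T = 205·0.3902·0.7071 = 56.5616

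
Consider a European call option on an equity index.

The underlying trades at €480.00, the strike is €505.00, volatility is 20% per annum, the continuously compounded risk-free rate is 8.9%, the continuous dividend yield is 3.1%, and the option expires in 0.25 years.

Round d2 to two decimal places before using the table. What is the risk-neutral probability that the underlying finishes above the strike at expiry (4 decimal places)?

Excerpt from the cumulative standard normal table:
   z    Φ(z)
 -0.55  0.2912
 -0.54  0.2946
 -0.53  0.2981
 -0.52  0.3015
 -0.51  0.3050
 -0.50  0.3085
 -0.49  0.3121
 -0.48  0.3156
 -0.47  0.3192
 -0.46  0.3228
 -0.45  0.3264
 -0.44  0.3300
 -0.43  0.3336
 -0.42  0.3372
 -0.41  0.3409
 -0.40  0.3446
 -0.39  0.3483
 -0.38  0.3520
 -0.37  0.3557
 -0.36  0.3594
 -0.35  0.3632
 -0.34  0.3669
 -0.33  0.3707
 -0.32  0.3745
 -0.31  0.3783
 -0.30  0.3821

σ√T = 0.2·√0.25 = 0.1000
d₁ = [ln(480/505) + (0.089 − 0.031 + ½·0.2²)·0.25] / (σ√T) = (-0.0508 + 0.0195) / 0.1000 = -0.3127 which rounds to -0.31
d₂ = -0.3127 − 0.1000 = -0.4127 which rounds to -0.41
Pr(exercise) under Q = N(d₂) = 0.3409

0.3409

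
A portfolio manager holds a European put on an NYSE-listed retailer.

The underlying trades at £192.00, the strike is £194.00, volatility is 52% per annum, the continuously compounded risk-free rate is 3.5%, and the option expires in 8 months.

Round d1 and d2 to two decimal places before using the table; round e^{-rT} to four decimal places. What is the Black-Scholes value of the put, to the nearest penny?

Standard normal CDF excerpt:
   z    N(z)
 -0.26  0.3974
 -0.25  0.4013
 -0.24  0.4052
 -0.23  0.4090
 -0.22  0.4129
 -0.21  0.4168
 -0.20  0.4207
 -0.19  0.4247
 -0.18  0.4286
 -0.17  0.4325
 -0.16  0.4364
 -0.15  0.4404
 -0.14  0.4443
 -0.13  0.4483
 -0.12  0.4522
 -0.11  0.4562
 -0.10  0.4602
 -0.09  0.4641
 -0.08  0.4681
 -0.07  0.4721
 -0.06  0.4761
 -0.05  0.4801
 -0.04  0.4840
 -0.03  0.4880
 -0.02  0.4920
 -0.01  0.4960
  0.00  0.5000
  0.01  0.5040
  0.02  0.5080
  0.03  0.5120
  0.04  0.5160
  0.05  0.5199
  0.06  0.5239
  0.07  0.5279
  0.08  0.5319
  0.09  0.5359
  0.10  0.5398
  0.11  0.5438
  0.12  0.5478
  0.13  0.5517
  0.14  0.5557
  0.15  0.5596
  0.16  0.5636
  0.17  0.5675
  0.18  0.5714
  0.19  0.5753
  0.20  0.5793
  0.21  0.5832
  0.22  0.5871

σ√T = 0.52 × 0.8165 = 0.4246
d₁ = [ln(192/194) + (0.035 + 0.52²/2)·0.6667] / 0.4246 = [-0.0104 + 0.1135] / 0.4246 = 0.2428 → 0.24
d₂ = d₁ − σ√T = 0.2428 − 0.4246 = -0.1817 → -0.18
exp(−rT) = exp(−0.035·0.6667) = 0.9769
N(−d₂) = N(0.18) = 0.5714;  N(−d₁) = N(-0.24) = 0.4052
P = 194·0.9769·0.5714 − 192·0.4052 = 108.2909 − 77.7984 = 30.4925

£30.49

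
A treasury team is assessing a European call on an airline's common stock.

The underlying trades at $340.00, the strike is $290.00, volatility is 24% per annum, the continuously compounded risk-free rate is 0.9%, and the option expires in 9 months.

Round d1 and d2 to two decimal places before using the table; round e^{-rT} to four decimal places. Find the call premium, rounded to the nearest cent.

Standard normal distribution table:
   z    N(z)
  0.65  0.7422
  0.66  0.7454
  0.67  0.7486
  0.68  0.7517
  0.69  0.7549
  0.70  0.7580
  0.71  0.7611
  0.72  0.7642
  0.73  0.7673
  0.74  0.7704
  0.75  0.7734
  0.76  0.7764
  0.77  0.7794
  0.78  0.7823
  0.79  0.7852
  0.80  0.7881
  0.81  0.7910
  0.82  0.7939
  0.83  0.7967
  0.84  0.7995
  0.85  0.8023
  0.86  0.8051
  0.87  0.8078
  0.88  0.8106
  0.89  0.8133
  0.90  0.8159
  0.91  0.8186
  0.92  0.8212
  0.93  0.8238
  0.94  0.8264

σ√T = 0.24 × 0.8660 = 0.2078
d₁ = [ln(340/290) + (0.009 + 0.24²/2)·0.75] / 0.2078 = [0.1591 + 0.0284] / 0.2078 = 0.9017 ≈ 0.90
d₂ = d₁ − σ√T = 0.9017 − 0.2078 = 0.6939 ≈ 0.69
exp(−rT) = exp(−0.009·0.75) = 0.9933
N(d₁) = N(0.90) = 0.8159;  N(d₂) = N(0.69) = 0.7549
C = 340·0.8159 − 290·0.9933·0.7549 = 277.4060 − 217.4542 = 59.9518

$59.95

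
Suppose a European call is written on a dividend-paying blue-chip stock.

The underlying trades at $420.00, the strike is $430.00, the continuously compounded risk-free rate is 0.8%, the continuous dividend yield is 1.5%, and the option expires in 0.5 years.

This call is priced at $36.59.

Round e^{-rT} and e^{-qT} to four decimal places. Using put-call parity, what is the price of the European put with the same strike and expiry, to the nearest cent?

$48.02

e^(−qT) = e^(−0.015·0.5) = 0.9925;  e^(−rT) = e^(−0.008·0.5) = 0.9960
Put-call parity: C − P = S·e^(−qT) − K·e^(−rT) = 420·0.9925 − 430·0.9960 = 416.8500 − 428.2800 = -11.4300
P = C − (C − P) = 36.59 − (-11.4300) = 48.0200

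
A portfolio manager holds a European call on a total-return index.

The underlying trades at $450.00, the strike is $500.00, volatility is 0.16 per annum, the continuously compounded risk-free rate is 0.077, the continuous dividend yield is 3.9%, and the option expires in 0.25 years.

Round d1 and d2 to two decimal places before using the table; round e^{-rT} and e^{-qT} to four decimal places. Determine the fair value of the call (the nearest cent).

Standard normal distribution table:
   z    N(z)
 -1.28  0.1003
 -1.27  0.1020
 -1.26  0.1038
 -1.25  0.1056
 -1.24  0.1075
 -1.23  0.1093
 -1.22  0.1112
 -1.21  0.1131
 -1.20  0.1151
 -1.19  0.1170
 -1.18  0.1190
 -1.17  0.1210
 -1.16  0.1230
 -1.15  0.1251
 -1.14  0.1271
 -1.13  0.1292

$2.09

σ√T = 0.16 × 0.5000 = 0.0800
d₁ = [ln(450/500) + (0.077 − 0.039 + 0.16²/2)·0.25] / 0.0800 = [-0.1054 + 0.0127] / 0.0800 = -1.1583 which rounds to -1.16
d₂ = d₁ − σ√T = -1.1583 − 0.0800 = -1.2383 which rounds to -1.24
e^(−qT) = e^(−0.039·0.25) = 0.9903;  e^(−rT) = e^(−0.077·0.25) = 0.9809
C = 450·0.9903·N(-1.16) − 500·0.9809·N(-1.24) = 450·0.9903·0.1230 − 500·0.9809·0.1075 = 54.8131 − 52.7234 = 2.0897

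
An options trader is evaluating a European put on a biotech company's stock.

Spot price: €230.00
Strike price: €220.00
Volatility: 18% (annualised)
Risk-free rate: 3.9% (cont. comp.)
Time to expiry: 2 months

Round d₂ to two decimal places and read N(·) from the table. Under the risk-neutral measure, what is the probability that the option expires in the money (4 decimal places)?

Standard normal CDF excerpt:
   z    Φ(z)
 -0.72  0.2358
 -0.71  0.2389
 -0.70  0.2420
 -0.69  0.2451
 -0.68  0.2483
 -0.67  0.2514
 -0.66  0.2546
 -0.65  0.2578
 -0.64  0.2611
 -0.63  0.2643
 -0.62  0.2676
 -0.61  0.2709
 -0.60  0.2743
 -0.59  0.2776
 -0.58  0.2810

0.2546

T = 0.1667;  σ√T = 0.0735
ln(S/K) + (r + σ²/2)T = ln(230/220) + (0.039 + 0.18²/2)·0.1667 = 0.0445 + 0.0092 = 0.0537
d₁ = 0.0537 / 0.0735 = 0.7301 → 0.73
d₂ = d₁ − σ√T = 0.7301 − 0.0735 = 0.6566 → 0.66
Pr(exercise) under Q = N(−d₂) = N(-0.66) = 0.2546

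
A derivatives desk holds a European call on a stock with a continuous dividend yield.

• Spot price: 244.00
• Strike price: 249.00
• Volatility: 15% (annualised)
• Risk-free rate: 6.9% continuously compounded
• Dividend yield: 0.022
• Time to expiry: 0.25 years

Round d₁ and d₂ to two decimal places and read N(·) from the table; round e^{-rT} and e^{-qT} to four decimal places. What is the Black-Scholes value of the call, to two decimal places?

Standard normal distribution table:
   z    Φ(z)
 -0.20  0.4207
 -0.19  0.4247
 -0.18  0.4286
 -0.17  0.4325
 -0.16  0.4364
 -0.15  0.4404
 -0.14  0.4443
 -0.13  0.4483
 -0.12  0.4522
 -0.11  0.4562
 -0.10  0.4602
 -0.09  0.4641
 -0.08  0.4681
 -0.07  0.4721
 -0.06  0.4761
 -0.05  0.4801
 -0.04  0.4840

σ√T = 0.15 × 0.5000 = 0.0750
d₁ = [ln(244/249) + (0.069 − 0.022 + 0.15²/2)·0.25] / 0.0750 = [-0.0203 + 0.0146] / 0.0750 = -0.0763 ≈ -0.08
d₂ = d₁ − σ√T = -0.0763 − 0.0750 = -0.1513 ≈ -0.15
e^(−qT) = e^(−0.022·0.25) = 0.9945;  e^(−rT) = e^(−0.069·0.25) = 0.9829
C = 244·0.9945·N(-0.08) − 249·0.9829·N(-0.15) = 244·0.9945·0.4681 − 249·0.9829·0.4404 = 113.5882 − 107.7844 = 5.8038

5.80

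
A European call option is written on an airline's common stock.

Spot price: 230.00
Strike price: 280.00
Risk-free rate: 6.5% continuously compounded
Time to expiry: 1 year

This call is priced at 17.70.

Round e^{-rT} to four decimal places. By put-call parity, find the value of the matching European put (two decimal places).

50.09

exp(−rT) = exp(−0.065·1) = 0.9371
Put-call parity: C − P = S − K·e^(−rT) = 230 − 280·0.9371 = 230 − 262.3880 = -32.3880
P = C − (C − P) = 17.70 − (-32.3880) = 50.0880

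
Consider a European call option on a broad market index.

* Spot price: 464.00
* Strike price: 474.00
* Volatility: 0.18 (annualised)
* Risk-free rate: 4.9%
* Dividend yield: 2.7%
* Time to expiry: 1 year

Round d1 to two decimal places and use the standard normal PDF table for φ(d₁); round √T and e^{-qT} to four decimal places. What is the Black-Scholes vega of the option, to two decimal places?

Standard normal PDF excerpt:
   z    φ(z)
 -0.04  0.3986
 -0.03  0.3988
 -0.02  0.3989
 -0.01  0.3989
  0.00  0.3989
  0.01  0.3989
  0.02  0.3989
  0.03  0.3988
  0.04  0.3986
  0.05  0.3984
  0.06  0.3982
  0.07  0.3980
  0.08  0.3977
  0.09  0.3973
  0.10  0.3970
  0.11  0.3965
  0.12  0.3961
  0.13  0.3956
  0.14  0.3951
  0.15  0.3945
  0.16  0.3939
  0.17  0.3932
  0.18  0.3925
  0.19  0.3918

σ√T = 0.18·√1 = 0.1800
d₁ = [ln(464/474) + (0.049 − 0.027 + 0.18²/2)·1] / 0.1800 = [-0.0213 + 0.0382] / 0.1800 = 0.0938 → 0.09
√T = √1 = 1.0000
φ(d₁) = φ(0.09) = 0.3973
exp(−qT) = exp(−0.027·1) = 0.9734
vega = S·exp(−qT)·φ(d₁)·√T = 464·0.9734·0.3973·1.0000 = 179.4436
(The put has the same vega.)

179.44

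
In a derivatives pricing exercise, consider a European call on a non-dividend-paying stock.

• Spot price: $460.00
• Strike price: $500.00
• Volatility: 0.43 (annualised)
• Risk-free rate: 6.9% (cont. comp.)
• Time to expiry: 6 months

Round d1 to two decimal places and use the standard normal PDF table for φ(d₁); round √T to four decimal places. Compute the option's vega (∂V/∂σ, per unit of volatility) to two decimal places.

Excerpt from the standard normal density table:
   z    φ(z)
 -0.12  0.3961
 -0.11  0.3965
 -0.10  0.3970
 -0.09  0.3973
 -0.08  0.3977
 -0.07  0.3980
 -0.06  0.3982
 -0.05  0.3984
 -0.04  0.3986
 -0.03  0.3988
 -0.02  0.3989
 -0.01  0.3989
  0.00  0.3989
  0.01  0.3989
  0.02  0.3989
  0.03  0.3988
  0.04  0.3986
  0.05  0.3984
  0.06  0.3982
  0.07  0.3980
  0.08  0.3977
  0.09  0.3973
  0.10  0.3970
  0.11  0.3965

T = 0.5;  σ√T = 0.3041
d₁ = [ln(460/500) + (0.069 + 0.43²/2)·0.5] / 0.3041 = [-0.0834 + 0.0807] / 0.3041 = -0.0087 which rounds to -0.01
√T = √0.5 = 0.7071
φ(d₁) = φ(-0.01) = 0.3989
vega = S·φ(d₁)·√T = 460·0.3989·0.7071 = 129.7486

129.75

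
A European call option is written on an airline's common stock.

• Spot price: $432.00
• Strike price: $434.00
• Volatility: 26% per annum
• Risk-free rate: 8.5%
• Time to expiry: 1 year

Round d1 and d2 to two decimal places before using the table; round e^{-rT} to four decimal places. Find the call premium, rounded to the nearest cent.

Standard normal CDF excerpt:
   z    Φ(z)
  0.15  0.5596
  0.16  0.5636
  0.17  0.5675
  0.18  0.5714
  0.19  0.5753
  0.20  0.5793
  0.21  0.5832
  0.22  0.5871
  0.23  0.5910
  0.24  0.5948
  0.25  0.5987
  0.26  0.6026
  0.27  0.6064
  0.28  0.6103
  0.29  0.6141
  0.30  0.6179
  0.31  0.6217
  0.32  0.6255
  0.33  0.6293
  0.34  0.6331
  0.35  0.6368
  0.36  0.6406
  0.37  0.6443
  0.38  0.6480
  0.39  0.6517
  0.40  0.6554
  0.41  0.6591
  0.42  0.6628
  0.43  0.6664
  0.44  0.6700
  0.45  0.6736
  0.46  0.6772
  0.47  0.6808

σ√T = 0.26·√1 = 0.2600
ln(S/K) + (r + σ²/2)T = ln(432/434) + (0.085 + 0.26²/2)·1 = -0.0046 + 0.1188 = 0.1142
d₁ = 0.1142 / 0.2600 = 0.4392 ≈ 0.44
d₂ = d₁ − σ√T = 0.4392 − 0.2600 = 0.1792 ≈ 0.18
exp(−rT) = exp(−0.085·1) = 0.9185
N(d₁) = N(0.44) = 0.6700;  N(d₂) = N(0.18) = 0.5714
C = 432·0.6700 − 434·0.9185·0.5714 = 289.4400 − 227.7766 = 61.6634

$61.66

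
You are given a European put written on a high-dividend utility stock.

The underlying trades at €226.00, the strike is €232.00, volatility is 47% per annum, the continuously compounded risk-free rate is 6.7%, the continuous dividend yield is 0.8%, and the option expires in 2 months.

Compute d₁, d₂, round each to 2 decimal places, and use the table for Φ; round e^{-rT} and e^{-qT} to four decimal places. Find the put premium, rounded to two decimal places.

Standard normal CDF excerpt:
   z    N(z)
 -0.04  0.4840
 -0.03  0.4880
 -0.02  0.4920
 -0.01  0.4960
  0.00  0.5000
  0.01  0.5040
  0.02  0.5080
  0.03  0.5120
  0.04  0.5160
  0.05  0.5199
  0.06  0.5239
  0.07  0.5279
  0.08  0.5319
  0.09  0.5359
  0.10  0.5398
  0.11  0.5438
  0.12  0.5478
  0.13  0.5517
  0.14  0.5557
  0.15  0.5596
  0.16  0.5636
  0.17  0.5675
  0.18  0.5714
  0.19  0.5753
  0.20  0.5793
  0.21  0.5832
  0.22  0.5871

σ√T = 0.47 × 0.4082 = 0.1919
ln(S/K) + (r − q + σ²/2)T = ln(226/232) + (0.067 − 0.008 + 0.47²/2)·0.1667 = -0.0262 + 0.0282 = 0.0020
d₁ = 0.0020 / 0.1919 = 0.0106 → 0.01
d₂ = d₁ − σ√T = 0.0106 − 0.1919 = -0.1812 → -0.18
e^(−qT) = e^(−0.008·0.1667) = 0.9987;  e^(−rT) = e^(−0.067·0.1667) = 0.9889
N(−d₂) = N(0.18) = 0.5714;  N(−d₁) = N(-0.01) = 0.4960
P = 232·0.9889·0.5714 − 226·0.9987·0.4960 = 131.0933 − 111.9503 = 19.1431

€19.14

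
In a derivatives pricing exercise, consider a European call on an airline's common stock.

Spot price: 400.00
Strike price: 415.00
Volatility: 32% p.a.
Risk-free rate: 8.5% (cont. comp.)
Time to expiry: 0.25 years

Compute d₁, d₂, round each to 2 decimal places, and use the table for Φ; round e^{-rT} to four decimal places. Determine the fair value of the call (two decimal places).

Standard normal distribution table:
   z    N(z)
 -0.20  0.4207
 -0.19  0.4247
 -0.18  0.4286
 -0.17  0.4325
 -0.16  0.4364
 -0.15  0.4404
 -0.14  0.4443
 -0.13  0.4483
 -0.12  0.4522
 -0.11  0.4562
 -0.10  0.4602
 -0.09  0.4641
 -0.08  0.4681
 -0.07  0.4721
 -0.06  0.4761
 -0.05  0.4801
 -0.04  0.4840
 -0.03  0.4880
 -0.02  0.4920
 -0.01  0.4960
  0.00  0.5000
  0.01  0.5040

22.67

σ√T = 0.32·√0.25 = 0.1600
ln(S/K) + (r + σ²/2)T = ln(400/415) + (0.085 + 0.32²/2)·0.25 = -0.0368 + 0.0341 = -0.0028
d₁ = -0.0028 / 0.1600 = -0.0173 → -0.02
d₂ = d₁ − σ√T = -0.0173 − 0.1600 = -0.1773 → -0.18
e^(−rT) = e^(−0.085·0.25) = 0.9790
C = 400·N(-0.02) − 415·0.9790·N(-0.18) = 400·0.4920 − 415·0.9790·0.4286 = 196.8000 − 174.1338 = 22.6662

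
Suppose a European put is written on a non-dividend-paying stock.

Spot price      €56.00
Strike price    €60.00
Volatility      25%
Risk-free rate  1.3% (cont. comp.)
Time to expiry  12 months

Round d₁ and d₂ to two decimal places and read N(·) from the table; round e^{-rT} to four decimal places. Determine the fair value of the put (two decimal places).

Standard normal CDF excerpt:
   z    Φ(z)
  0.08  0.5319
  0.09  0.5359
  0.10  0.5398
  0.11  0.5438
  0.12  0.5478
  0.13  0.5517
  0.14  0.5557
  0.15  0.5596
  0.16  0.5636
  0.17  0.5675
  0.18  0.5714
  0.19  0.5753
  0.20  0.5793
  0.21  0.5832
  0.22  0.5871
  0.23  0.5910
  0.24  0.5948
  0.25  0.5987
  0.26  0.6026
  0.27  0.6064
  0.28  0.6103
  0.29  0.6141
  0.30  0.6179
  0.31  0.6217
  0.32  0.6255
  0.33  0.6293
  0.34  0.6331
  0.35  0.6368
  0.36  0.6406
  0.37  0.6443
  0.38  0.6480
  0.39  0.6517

σ√T = 0.25·√1 = 0.2500
d₁ = [ln(56/60) + (0.013 + ½·0.25²)·1] / (σ√T) = (-0.0690 + 0.0442) / 0.2500 = -0.0990 which rounds to -0.10
d₂ = -0.0990 − 0.2500 = -0.3490 which rounds to -0.35
e^(−rT) = e^(−0.013·1) = 0.9871
P = 60·0.9871·N(0.35) − 56·N(0.10) = 60·0.9871·0.6368 − 56·0.5398 = 37.7151 − 30.2288 = 7.4863

€7.49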